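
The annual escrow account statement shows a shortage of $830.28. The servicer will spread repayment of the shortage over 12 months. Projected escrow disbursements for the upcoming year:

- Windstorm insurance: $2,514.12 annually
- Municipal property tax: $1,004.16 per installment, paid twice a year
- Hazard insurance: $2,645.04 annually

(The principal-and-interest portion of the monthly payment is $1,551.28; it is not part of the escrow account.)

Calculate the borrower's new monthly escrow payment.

$666.48

Windstorm insurance: $2,514.12 per year
Municipal property tax: $1,004.16 × 2 = $2,008.32 per year
Hazard insurance: $2,645.04 per year
Total per year = $2,514.12 + $2,008.32 + $2,645.04 = $7,167.48
Per month = $7,167.48 ÷ 12 = $597.29
Monthly shortage recovery: $830.28 / 12 = $69.19
Adjusted monthly = $597.29 + $69.19 = $666.48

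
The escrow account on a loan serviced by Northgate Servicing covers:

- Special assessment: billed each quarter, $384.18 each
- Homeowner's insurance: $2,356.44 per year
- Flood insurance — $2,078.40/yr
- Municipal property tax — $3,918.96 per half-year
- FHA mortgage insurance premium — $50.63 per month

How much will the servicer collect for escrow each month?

Special assessment = $384.18 × 4 = $1,536.72
Homeowner's insurance = $2,356.44
Flood insurance = $2,078.40
Municipal property tax = $3,918.96 × 2 = $7,837.92
FHA mortgage insurance premium = $50.63 × 12 = $607.56
Combined annual = $14,417.04
Monthly = $14,417.04 / 12 = $1,201.42

$1,201.42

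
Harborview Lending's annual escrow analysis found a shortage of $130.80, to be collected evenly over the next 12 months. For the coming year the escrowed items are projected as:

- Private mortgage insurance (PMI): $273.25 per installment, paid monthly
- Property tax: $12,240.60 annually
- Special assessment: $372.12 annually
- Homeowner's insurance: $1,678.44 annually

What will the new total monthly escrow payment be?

$1,475.08

Private mortgage insurance (PMI) = $273.25 × 12 = $3,279.00
Property tax = $12,240.60
Special assessment = $372.12
Homeowner's insurance = $1,678.44
Total annual escrow = $3,279.00 + $12,240.60 + $372.12 + $1,678.44 = $17,570.16
Base monthly escrow = $17,570.16 ÷ 12 = $1,464.18
Shortage spread = $130.80 ÷ 12 = $10.90/mo
New monthly escrow = $1,464.18 + $10.90 = $1,475.08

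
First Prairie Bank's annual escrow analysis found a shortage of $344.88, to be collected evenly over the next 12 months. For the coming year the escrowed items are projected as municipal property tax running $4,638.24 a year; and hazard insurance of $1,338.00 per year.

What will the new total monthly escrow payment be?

Municipal property tax — $4,638.24 per year
Hazard insurance — $1,338.00 per year
Combined annual = $5,976.24
Monthly escrow = $5,976.24 ÷ 12 = $498.02
Shortage spread = $344.88 / 12 = $28.74/mo
Adjusted monthly = $498.02 + $28.74 = $526.76

$526.76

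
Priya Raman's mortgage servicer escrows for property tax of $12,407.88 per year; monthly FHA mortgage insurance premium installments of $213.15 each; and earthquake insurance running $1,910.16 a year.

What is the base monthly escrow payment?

Property tax — $12,407.88
FHA mortgage insurance premium — $213.15 × 12 = $2,557.80
Earthquake insurance — $1,910.16
Total per year = $16,875.84
Base monthly escrow = $16,875.84 ÷ 12 = $1,406.32

$1,406.32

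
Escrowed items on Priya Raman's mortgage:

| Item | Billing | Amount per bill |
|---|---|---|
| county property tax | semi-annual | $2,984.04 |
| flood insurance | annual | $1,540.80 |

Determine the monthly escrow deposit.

$625.74

County property tax = $2,984.04 × 2 = $5,968.08 per year
Flood insurance = $1,540.80 per year
Annual escrow total = $7,508.88
Monthly escrow = $7,508.88 / 12 = $625.74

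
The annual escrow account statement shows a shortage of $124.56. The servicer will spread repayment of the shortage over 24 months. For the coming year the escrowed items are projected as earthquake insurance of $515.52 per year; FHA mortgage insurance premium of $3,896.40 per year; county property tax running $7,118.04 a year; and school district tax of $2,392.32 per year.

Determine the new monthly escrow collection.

Earthquake insurance: $515.52 annually
FHA mortgage insurance premium: $3,896.40 annually
County property tax: $7,118.04 annually
School district tax: $2,392.32 annually
Yearly total = $515.52 + $3,896.40 + $7,118.04 + $2,392.32 = $13,922.28
Per month = $13,922.28 / 12 = $1,160.19
Monthly shortage recovery: $124.56 / 24 = $5.19
New monthly escrow = $1,160.19 + $5.19 = $1,165.38

$1,165.38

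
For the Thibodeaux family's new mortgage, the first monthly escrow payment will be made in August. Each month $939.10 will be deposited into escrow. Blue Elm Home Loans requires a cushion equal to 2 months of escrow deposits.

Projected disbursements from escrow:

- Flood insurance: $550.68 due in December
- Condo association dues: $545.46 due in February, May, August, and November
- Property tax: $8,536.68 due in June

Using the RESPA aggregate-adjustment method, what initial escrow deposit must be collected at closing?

$2,817.30

Cushion = 2 × $939.10 = $1,878.20
Trial balance (start $0, +$939.10 each month, − disbursements):
  Aug: +$939.10 − $545.46 → $393.64
  Sep: +$939.10 → $1,332.74
  Oct: +$939.10 → $2,271.84
  Nov: +$939.10 − $545.46 → $2,665.48
  Dec: +$939.10 − $550.68 → $3,053.90
  Jan: +$939.10 → $3,993.00
  Feb: +$939.10 − $545.46 → $4,386.64
  Mar: +$939.10 → $5,325.74
  Apr: +$939.10 → $6,264.84
  May: +$939.10 − $545.46 → $6,658.48
  Jun: +$939.10 − $8,536.68 → -$939.10
  Jul: +$939.10 → $0.00
Lowest trial balance = -$939.10 (Jun)
Initial deposit = cushion − low point = $1,878.20 − (-$939.10) = $2,817.30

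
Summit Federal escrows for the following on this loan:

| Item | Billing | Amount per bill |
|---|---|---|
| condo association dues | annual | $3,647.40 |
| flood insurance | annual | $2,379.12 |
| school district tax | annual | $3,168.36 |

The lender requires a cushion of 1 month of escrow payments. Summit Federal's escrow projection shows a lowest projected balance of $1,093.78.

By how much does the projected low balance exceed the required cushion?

$327.54

Condo association dues — $3,647.40 per year
Flood insurance — $2,379.12 per year
School district tax — $3,168.36 per year
Combined annual = $3,647.40 + $2,379.12 + $3,168.36 = $9,194.88
Monthly = $9,194.88 ÷ 12 = $766.24
Required cushion = 1 × $766.24 = $766.24
Excess over cushion: $1,093.78 − $766.24 = $327.54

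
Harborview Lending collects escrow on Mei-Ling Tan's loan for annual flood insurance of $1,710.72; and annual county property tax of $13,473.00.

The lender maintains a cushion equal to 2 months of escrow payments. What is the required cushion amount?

Flood insurance — $1,710.72/yr
County property tax — $13,473.00/yr
Yearly total = $15,183.72
Per month = $15,183.72 ÷ 12 = $1,265.31
Cushion = 2 × $1,265.31 = $2,530.62

$2,530.62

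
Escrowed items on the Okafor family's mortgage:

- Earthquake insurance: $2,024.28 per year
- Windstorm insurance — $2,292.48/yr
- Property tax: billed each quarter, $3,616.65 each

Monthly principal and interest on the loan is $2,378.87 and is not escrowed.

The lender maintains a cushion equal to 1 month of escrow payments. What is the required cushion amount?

$1,565.28

Earthquake insurance — $2,024.28 per year
Windstorm insurance — $2,292.48 per year
Property tax — $3,616.65 × 4 = $14,466.60 per year
Total per year = $2,024.28 + $2,292.48 + $14,466.60 = $18,783.36
Base monthly escrow = $18,783.36 ÷ 12 = $1,565.28
Cushion = 1 × $1,565.28 = $1,565.28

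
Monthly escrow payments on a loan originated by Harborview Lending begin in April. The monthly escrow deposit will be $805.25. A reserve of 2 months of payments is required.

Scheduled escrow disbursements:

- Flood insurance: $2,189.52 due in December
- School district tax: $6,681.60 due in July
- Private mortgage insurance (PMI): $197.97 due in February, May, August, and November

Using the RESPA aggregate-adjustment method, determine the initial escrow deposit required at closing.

Cushion = 2 × $805.25 = $1,610.50
Trial balance (start $0, +$805.25 each month, − disbursements):
  Apr: +$805.25 → $805.25
  May: +$805.25 − $197.97 → $1,412.53
  Jun: +$805.25 → $2,217.78
  Jul: +$805.25 − $6,681.60 → -$3,658.57
  Aug: +$805.25 − $197.97 → -$3,051.29
  Sep: +$805.25 → -$2,246.04
  Oct: +$805.25 → -$1,440.79
  Nov: +$805.25 − $197.97 → -$833.51
  Dec: +$805.25 − $2,189.52 → -$2,217.78
  Jan: +$805.25 → -$1,412.53
  Feb: +$805.25 − $197.97 → -$805.25
  Mar: +$805.25 → $0.00
Lowest trial balance = -$3,658.57 (Jul)
Initial deposit = cushion − low point = $1,610.50 − (-$3,658.57) = $5,269.07

$5,269.07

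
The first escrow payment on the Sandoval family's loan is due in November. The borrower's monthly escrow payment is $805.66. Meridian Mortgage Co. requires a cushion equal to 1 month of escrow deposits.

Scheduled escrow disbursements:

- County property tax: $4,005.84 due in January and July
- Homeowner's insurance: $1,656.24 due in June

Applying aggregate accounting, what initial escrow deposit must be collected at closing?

Cushion = 1 × $805.66 = $805.66
Trial balance (start $0, +$805.66 each month, − disbursements):
  Nov: +$805.66 → $805.66
  Dec: +$805.66 → $1,611.32
  Jan: +$805.66 − $4,005.84 → -$1,588.86
  Feb: +$805.66 → -$783.20
  Mar: +$805.66 → $22.46
  Apr: +$805.66 → $828.12
  May: +$805.66 → $1,633.78
  Jun: +$805.66 − $1,656.24 → $783.20
  Jul: +$805.66 − $4,005.84 → -$2,416.98
  Aug: +$805.66 → -$1,611.32
  Sep: +$805.66 → -$805.66
  Oct: +$805.66 → $0.00
Lowest trial balance = -$2,416.98 (Jul)
Initial deposit = cushion − low point = $805.66 − (-$2,416.98) = $3,222.64

$3,222.64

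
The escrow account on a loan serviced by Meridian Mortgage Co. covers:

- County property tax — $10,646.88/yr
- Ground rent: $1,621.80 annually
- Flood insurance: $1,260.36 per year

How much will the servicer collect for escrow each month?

$1,127.42

County property tax: $10,646.88 per year
Ground rent: $1,621.80 per year
Flood insurance: $1,260.36 per year
Combined annual = $10,646.88 + $1,621.80 + $1,260.36 = $13,529.04
Monthly = $13,529.04 ÷ 12 = $1,127.42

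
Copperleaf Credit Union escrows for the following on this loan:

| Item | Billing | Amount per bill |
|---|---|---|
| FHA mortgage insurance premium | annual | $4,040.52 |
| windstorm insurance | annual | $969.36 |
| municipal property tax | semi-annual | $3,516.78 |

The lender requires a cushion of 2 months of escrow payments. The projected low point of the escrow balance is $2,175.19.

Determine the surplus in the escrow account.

FHA mortgage insurance premium — $4,040.52 per year
Windstorm insurance — $969.36 per year
Municipal property tax — $3,516.78 × 2 = $7,033.56 per year
Combined annual = $12,043.44
Base monthly escrow = $12,043.44 / 12 = $1,003.62
Required reserve = 2 × $1,003.62 = $2,007.24
Excess over cushion: $2,175.19 − $2,007.24 = $167.95

$167.95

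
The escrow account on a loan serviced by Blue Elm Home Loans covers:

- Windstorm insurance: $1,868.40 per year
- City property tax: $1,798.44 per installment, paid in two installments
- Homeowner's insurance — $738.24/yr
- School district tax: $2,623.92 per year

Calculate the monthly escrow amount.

$735.62

Windstorm insurance: $1,868.40/yr
City property tax: $1,798.44 × 2 = $3,596.88/yr
Homeowner's insurance: $738.24/yr
School district tax: $2,623.92/yr
Combined annual = $1,868.40 + $3,596.88 + $738.24 + $2,623.92 = $8,827.44
Base monthly escrow = $8,827.44 ÷ 12 = $735.62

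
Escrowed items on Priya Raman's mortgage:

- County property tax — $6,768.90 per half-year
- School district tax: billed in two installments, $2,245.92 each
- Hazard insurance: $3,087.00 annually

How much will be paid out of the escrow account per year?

County property tax = $6,768.90 × 2 = $13,537.80 annually
School district tax = $2,245.92 × 2 = $4,491.84 annually
Hazard insurance = $3,087.00 annually
Combined annual = $13,537.80 + $4,491.84 + $3,087.00 = $21,116.64

$21,116.64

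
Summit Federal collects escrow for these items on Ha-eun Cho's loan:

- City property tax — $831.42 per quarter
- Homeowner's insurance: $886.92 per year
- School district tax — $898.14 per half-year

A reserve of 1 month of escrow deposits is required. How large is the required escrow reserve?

City property tax: $831.42 × 4 = $3,325.68 per year
Homeowner's insurance: $886.92 per year
School district tax: $898.14 × 2 = $1,796.28 per year
Total per year = $3,325.68 + $886.92 + $1,796.28 = $6,008.88
Base monthly escrow = $6,008.88 ÷ 12 = $500.74
Cushion = 1 × $500.74 = $500.74

$500.74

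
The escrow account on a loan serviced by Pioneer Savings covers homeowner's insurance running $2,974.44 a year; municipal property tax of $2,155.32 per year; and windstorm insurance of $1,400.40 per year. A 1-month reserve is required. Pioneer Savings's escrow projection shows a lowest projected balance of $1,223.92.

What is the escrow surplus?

Homeowner's insurance: $2,974.44 per year
Municipal property tax: $2,155.32 per year
Windstorm insurance: $1,400.40 per year
Total annual escrow = $2,974.44 + $2,155.32 + $1,400.40 = $6,530.16
Base monthly escrow = $6,530.16 / 12 = $544.18
Required cushion = 1 × $544.18 = $544.18
Excess over cushion: $1,223.92 − $544.18 = $679.74

$679.74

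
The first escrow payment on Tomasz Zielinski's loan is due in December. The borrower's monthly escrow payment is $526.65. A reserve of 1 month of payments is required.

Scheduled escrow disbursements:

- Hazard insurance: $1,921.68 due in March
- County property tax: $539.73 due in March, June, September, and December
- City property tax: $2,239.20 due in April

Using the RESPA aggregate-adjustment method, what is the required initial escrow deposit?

$3,133.74

Cushion = 1 × $526.65 = $526.65
Trial balance (start $0, +$526.65 each month, − disbursements):
  Dec: +$526.65 − $539.73 → -$13.08
  Jan: +$526.65 → $513.57
  Feb: +$526.65 → $1,040.22
  Mar: +$526.65 − $2,461.41 → -$894.54
  Apr: +$526.65 − $2,239.20 → -$2,607.09
  May: +$526.65 → -$2,080.44
  Jun: +$526.65 − $539.73 → -$2,093.52
  Jul: +$526.65 → -$1,566.87
  Aug: +$526.65 → -$1,040.22
  Sep: +$526.65 − $539.73 → -$1,053.30
  Oct: +$526.65 → -$526.65
  Nov: +$526.65 → $0.00
Lowest trial balance = -$2,607.09 (Apr)
Initial deposit = cushion − low point = $526.65 − (-$2,607.09) = $3,133.74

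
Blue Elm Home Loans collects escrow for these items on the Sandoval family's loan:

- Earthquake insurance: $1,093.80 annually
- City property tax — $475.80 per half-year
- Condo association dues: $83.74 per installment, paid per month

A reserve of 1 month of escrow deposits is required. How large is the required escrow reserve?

$254.19

Earthquake insurance: $1,093.80 per year
City property tax: $475.80 × 2 = $951.60 per year
Condo association dues: $83.74 × 12 = $1,004.88 per year
Annual escrow total = $1,093.80 + $951.60 + $1,004.88 = $3,050.28
Per month = $3,050.28 / 12 = $254.19
Reserve = 1 × $254.19 = $254.19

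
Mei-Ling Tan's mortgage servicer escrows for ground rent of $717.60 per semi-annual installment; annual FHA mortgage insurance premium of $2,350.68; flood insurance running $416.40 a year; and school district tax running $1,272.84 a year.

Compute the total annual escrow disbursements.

$5,475.12

Ground rent: $717.60 × 2 = $1,435.20/yr
FHA mortgage insurance premium: $2,350.68/yr
Flood insurance: $416.40/yr
School district tax: $1,272.84/yr
Yearly total = $1,435.20 + $2,350.68 + $416.40 + $1,272.84 = $5,475.12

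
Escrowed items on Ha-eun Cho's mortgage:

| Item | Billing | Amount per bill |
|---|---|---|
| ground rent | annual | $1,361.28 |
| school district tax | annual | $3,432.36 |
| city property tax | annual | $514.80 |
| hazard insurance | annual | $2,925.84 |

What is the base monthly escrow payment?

Ground rent = $1,361.28
School district tax = $3,432.36
City property tax = $514.80
Hazard insurance = $2,925.84
Combined annual = $1,361.28 + $3,432.36 + $514.80 + $2,925.84 = $8,234.28
Monthly = $8,234.28 / 12 = $686.19

$686.19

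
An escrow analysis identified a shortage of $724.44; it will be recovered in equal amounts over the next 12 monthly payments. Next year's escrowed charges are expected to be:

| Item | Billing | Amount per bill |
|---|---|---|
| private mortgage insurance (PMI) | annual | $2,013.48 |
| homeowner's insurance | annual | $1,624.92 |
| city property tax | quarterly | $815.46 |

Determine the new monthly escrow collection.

$635.39

Private mortgage insurance (PMI) = $2,013.48
Homeowner's insurance = $1,624.92
City property tax = $815.46 × 4 = $3,261.84
Total annual escrow = $6,900.24
Monthly = $6,900.24 ÷ 12 = $575.02
Shortage spread = $724.44 / 12 = $60.37/mo
Adjusted monthly = $575.02 + $60.37 = $635.39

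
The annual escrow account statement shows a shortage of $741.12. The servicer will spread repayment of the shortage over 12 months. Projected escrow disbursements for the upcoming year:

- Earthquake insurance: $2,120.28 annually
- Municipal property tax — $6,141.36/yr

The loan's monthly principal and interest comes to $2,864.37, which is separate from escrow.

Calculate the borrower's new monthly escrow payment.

Earthquake insurance = $2,120.28 per year
Municipal property tax = $6,141.36 per year
Total per year = $2,120.28 + $6,141.36 = $8,261.64
Monthly = $8,261.64 / 12 = $688.47
Shortage spread = $741.12 ÷ 12 = $61.76/mo
Adjusted monthly = $688.47 + $61.76 = $750.23

$750.23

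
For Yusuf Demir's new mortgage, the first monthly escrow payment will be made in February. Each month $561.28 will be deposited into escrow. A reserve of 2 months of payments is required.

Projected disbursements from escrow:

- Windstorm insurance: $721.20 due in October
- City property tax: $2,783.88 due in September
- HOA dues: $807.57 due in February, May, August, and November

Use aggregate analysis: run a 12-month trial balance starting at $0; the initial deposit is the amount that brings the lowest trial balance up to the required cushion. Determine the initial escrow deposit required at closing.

$2,245.12

Cushion = 2 × $561.28 = $1,122.56
Trial balance (start $0, +$561.28 each month, − disbursements):
  Feb: +$561.28 − $807.57 → -$246.29
  Mar: +$561.28 → $314.99
  Apr: +$561.28 → $876.27
  May: +$561.28 − $807.57 → $629.98
  Jun: +$561.28 → $1,191.26
  Jul: +$561.28 → $1,752.54
  Aug: +$561.28 − $807.57 → $1,506.25
  Sep: +$561.28 − $2,783.88 → -$716.35
  Oct: +$561.28 − $721.20 → -$876.27
  Nov: +$561.28 − $807.57 → -$1,122.56
  Dec: +$561.28 → -$561.28
  Jan: +$561.28 → $0.00
Lowest trial balance = -$1,122.56 (Nov)
Initial deposit = cushion − low point = $1,122.56 − (-$1,122.56) = $2,245.12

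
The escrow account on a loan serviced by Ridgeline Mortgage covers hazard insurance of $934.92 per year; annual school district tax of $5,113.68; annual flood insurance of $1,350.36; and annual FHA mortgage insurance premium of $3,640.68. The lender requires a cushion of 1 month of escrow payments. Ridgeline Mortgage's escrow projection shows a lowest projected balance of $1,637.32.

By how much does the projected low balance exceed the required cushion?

$717.35

Hazard insurance — $934.92 annually
School district tax — $5,113.68 annually
Flood insurance — $1,350.36 annually
FHA mortgage insurance premium — $3,640.68 annually
Yearly total = $934.92 + $5,113.68 + $1,350.36 + $3,640.68 = $11,039.64
Monthly escrow = $11,039.64 / 12 = $919.97
Required cushion = 1 × $919.97 = $919.97
Excess over cushion: $1,637.32 − $919.97 = $717.35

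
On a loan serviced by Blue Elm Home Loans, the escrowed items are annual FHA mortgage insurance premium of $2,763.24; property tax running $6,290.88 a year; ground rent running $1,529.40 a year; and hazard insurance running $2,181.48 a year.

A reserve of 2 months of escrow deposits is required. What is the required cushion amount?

FHA mortgage insurance premium — $2,763.24
Property tax — $6,290.88
Ground rent — $1,529.40
Hazard insurance — $2,181.48
Annual escrow total = $2,763.24 + $6,290.88 + $1,529.40 + $2,181.48 = $12,765.00
Base monthly escrow = $12,765.00 / 12 = $1,063.75
Required cushion = 2 × $1,063.75 = $2,127.50

$2,127.50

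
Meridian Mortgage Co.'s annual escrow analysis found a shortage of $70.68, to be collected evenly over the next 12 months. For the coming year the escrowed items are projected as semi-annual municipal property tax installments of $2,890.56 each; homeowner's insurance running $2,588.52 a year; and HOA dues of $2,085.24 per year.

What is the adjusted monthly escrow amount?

Municipal property tax — $2,890.56 × 2 = $5,781.12 annually
Homeowner's insurance — $2,588.52 annually
HOA dues — $2,085.24 annually
Total per year = $5,781.12 + $2,588.52 + $2,085.24 = $10,454.88
Base monthly escrow = $10,454.88 / 12 = $871.24
Shortage per month = $70.68 / 12 = $5.89
New monthly escrow = $871.24 + $5.89 = $877.13

$877.13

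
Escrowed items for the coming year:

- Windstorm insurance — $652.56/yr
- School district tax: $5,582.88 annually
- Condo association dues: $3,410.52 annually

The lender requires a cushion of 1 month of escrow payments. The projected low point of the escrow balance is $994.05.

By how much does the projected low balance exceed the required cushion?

$190.22

Windstorm insurance — $652.56/yr
School district tax — $5,582.88/yr
Condo association dues — $3,410.52/yr
Total annual escrow = $652.56 + $5,582.88 + $3,410.52 = $9,645.96
Monthly = $9,645.96 / 12 = $803.83
Cushion = 1 × $803.83 = $803.83
Excess over cushion: $994.05 − $803.83 = $190.22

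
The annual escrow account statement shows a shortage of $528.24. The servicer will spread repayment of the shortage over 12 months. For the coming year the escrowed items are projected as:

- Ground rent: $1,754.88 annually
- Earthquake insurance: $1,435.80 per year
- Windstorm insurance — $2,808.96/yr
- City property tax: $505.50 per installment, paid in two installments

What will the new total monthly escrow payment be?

Ground rent: $1,754.88
Earthquake insurance: $1,435.80
Windstorm insurance: $2,808.96
City property tax: $505.50 × 2 = $1,011.00
Yearly total = $7,010.64
Per month = $7,010.64 ÷ 12 = $584.22
Monthly shortage recovery: $528.24 ÷ 12 = $44.02
Adjusted monthly = $584.22 + $44.02 = $628.24

$628.24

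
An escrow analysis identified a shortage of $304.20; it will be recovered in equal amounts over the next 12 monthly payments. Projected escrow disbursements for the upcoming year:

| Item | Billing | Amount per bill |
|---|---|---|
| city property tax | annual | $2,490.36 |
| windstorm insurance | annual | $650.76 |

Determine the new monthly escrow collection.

$287.11

City property tax = $2,490.36
Windstorm insurance = $650.76
Combined annual = $2,490.36 + $650.76 = $3,141.12
Per month = $3,141.12 ÷ 12 = $261.76
Monthly shortage recovery: $304.20 / 12 = $25.35
New monthly escrow = $261.76 + $25.35 = $287.11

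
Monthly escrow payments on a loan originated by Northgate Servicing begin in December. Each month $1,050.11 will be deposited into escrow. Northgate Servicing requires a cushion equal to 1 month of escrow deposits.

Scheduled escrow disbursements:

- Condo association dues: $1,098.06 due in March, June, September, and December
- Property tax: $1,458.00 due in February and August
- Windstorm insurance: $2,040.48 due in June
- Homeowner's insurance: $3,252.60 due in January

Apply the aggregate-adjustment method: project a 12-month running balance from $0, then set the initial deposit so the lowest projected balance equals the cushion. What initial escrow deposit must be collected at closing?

Cushion = 1 × $1,050.11 = $1,050.11
Trial balance (start $0, +$1,050.11 each month, − disbursements):
  Dec: +$1,050.11 − $1,098.06 → -$47.95
  Jan: +$1,050.11 − $3,252.60 → -$2,250.44
  Feb: +$1,050.11 − $1,458.00 → -$2,658.33
  Mar: +$1,050.11 − $1,098.06 → -$2,706.28
  Apr: +$1,050.11 → -$1,656.17
  May: +$1,050.11 → -$606.06
  Jun: +$1,050.11 − $3,138.54 → -$2,694.49
  Jul: +$1,050.11 → -$1,644.38
  Aug: +$1,050.11 − $1,458.00 → -$2,052.27
  Sep: +$1,050.11 − $1,098.06 → -$2,100.22
  Oct: +$1,050.11 → -$1,050.11
  Nov: +$1,050.11 → $0.00
Lowest trial balance = -$2,706.28 (Mar)
Initial deposit = cushion − low point = $1,050.11 − (-$2,706.28) = $3,756.39

$3,756.39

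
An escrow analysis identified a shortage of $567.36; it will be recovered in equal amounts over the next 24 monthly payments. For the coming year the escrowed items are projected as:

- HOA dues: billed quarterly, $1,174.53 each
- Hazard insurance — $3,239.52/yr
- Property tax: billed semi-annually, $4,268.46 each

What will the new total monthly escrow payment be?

$1,396.52

HOA dues: $1,174.53 × 4 = $4,698.12 annually
Hazard insurance: $3,239.52 annually
Property tax: $4,268.46 × 2 = $8,536.92 annually
Annual escrow total = $4,698.12 + $3,239.52 + $8,536.92 = $16,474.56
Monthly escrow = $16,474.56 ÷ 12 = $1,372.88
Monthly shortage recovery: $567.36 ÷ 24 = $23.64
Adjusted monthly = $1,372.88 + $23.64 = $1,396.52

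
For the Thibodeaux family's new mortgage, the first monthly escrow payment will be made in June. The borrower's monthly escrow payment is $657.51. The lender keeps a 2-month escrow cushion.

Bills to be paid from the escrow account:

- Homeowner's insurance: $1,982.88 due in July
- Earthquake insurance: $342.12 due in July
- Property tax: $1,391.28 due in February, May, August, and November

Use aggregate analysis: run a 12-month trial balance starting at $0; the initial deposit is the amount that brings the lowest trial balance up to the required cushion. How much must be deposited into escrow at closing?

Cushion = 2 × $657.51 = $1,315.02
Trial balance (start $0, +$657.51 each month, − disbursements):
  Jun: +$657.51 → $657.51
  Jul: +$657.51 − $2,325.00 → -$1,009.98
  Aug: +$657.51 − $1,391.28 → -$1,743.75
  Sep: +$657.51 → -$1,086.24
  Oct: +$657.51 → -$428.73
  Nov: +$657.51 − $1,391.28 → -$1,162.50
  Dec: +$657.51 → -$504.99
  Jan: +$657.51 → $152.52
  Feb: +$657.51 − $1,391.28 → -$581.25
  Mar: +$657.51 → $76.26
  Apr: +$657.51 → $733.77
  May: +$657.51 − $1,391.28 → $0.00
Lowest trial balance = -$1,743.75 (Aug)
Initial deposit = cushion − low point = $1,315.02 − (-$1,743.75) = $3,058.77

$3,058.77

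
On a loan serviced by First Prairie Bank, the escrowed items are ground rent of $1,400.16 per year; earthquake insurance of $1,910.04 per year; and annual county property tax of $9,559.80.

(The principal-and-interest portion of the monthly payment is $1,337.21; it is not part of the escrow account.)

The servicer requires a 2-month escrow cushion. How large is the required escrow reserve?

Ground rent = $1,400.16/yr
Earthquake insurance = $1,910.04/yr
County property tax = $9,559.80/yr
Annual escrow total = $1,400.16 + $1,910.04 + $9,559.80 = $12,870.00
Base monthly escrow = $12,870.00 ÷ 12 = $1,072.50
Required cushion = 2 × $1,072.50 = $2,145.00

$2,145.00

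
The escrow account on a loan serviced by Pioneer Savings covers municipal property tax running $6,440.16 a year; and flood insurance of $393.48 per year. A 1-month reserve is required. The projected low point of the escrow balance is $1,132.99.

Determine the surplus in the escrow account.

$563.52

Municipal property tax: $6,440.16
Flood insurance: $393.48
Total annual escrow = $6,440.16 + $393.48 = $6,833.64
Per month = $6,833.64 / 12 = $569.47
Required cushion = 1 × $569.47 = $569.47
Excess over cushion: $1,132.99 − $569.47 = $563.52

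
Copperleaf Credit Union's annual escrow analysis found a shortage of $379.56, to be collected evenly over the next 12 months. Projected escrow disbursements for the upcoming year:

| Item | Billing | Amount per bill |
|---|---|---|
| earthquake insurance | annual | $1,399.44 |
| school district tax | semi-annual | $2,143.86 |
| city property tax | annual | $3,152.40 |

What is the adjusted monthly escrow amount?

$768.26

Earthquake insurance: $1,399.44 per year
School district tax: $2,143.86 × 2 = $4,287.72 per year
City property tax: $3,152.40 per year
Total per year = $8,839.56
Monthly escrow = $8,839.56 / 12 = $736.63
Shortage per month = $379.56 / 12 = $31.63
New monthly escrow = $736.63 + $31.63 = $768.26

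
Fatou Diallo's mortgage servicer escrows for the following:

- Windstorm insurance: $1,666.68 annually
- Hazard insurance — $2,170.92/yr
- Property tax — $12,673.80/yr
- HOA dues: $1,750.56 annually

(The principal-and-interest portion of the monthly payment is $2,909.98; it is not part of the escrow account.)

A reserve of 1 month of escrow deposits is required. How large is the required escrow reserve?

Windstorm insurance: $1,666.68/yr
Hazard insurance: $2,170.92/yr
Property tax: $12,673.80/yr
HOA dues: $1,750.56/yr
Total annual escrow = $1,666.68 + $2,170.92 + $12,673.80 + $1,750.56 = $18,261.96
Base monthly escrow = $18,261.96 ÷ 12 = $1,521.83
Required cushion = 1 × $1,521.83 = $1,521.83

$1,521.83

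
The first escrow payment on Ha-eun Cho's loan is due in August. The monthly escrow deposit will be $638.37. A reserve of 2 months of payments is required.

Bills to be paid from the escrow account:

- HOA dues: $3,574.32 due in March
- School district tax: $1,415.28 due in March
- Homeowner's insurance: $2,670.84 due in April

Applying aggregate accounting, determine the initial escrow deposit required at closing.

$3,191.85

Cushion = 2 × $638.37 = $1,276.74
Trial balance (start $0, +$638.37 each month, − disbursements):
  Aug: +$638.37 → $638.37
  Sep: +$638.37 → $1,276.74
  Oct: +$638.37 → $1,915.11
  Nov: +$638.37 → $2,553.48
  Dec: +$638.37 → $3,191.85
  Jan: +$638.37 → $3,830.22
  Feb: +$638.37 → $4,468.59
  Mar: +$638.37 − $4,989.60 → $117.36
  Apr: +$638.37 − $2,670.84 → -$1,915.11
  May: +$638.37 → -$1,276.74
  Jun: +$638.37 → -$638.37
  Jul: +$638.37 → $0.00
Lowest trial balance = -$1,915.11 (Apr)
Initial deposit = cushion − low point = $1,276.74 − (-$1,915.11) = $3,191.85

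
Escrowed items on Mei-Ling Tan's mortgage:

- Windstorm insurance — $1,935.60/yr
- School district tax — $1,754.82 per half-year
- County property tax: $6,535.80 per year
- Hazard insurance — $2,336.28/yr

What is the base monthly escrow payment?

Windstorm insurance = $1,935.60 per year
School district tax = $1,754.82 × 2 = $3,509.64 per year
County property tax = $6,535.80 per year
Hazard insurance = $2,336.28 per year
Annual escrow total = $1,935.60 + $3,509.64 + $6,535.80 + $2,336.28 = $14,317.32
Per month = $14,317.32 ÷ 12 = $1,193.11

$1,193.11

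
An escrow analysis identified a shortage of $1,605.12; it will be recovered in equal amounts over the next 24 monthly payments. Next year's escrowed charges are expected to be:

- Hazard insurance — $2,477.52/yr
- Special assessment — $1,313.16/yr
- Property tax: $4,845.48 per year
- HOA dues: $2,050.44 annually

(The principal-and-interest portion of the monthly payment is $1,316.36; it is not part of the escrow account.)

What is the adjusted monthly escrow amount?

$957.43

Hazard insurance — $2,477.52/yr
Special assessment — $1,313.16/yr
Property tax — $4,845.48/yr
HOA dues — $2,050.44/yr
Total annual escrow = $10,686.60
Base monthly escrow = $10,686.60 / 12 = $890.55
Monthly shortage recovery: $1,605.12 / 24 = $66.88
Adjusted monthly = $890.55 + $66.88 = $957.43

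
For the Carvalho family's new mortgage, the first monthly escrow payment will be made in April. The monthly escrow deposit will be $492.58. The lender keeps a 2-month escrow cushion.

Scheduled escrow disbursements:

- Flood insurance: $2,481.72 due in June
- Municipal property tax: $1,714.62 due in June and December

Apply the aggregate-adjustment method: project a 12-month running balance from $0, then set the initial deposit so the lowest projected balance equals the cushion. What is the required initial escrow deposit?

$3,703.76

Cushion = 2 × $492.58 = $985.16
Trial balance (start $0, +$492.58 each month, − disbursements):
  Apr: +$492.58 → $492.58
  May: +$492.58 → $985.16
  Jun: +$492.58 − $4,196.34 → -$2,718.60
  Jul: +$492.58 → -$2,226.02
  Aug: +$492.58 → -$1,733.44
  Sep: +$492.58 → -$1,240.86
  Oct: +$492.58 → -$748.28
  Nov: +$492.58 → -$255.70
  Dec: +$492.58 − $1,714.62 → -$1,477.74
  Jan: +$492.58 → -$985.16
  Feb: +$492.58 → -$492.58
  Mar: +$492.58 → $0.00
Lowest trial balance = -$2,718.60 (Jun)
Initial deposit = cushion − low point = $985.16 − (-$2,718.60) = $3,703.76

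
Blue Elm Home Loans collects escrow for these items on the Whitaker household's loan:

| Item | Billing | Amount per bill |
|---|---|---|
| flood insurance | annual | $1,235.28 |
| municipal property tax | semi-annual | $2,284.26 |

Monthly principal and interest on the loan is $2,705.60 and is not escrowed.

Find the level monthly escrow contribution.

$483.65

Flood insurance — $1,235.28/yr
Municipal property tax — $2,284.26 × 2 = $4,568.52/yr
Annual escrow total = $5,803.80
Per month = $5,803.80 / 12 = $483.65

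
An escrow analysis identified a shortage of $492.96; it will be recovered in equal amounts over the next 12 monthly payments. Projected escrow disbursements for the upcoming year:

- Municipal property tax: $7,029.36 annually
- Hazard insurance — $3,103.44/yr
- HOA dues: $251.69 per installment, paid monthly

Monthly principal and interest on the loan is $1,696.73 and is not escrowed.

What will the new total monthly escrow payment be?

Municipal property tax — $7,029.36 per year
Hazard insurance — $3,103.44 per year
HOA dues — $251.69 × 12 = $3,020.28 per year
Total per year = $13,153.08
Base monthly escrow = $13,153.08 / 12 = $1,096.09
Shortage per month = $492.96 ÷ 12 = $41.08
New monthly escrow = $1,096.09 + $41.08 = $1,137.17

$1,137.17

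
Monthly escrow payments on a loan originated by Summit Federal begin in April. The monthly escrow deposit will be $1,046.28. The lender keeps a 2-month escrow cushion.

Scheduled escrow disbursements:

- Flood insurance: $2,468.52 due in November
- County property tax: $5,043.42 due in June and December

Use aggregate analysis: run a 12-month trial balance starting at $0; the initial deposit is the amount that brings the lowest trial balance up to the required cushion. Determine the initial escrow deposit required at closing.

$5,231.40

Cushion = 2 × $1,046.28 = $2,092.56
Trial balance (start $0, +$1,046.28 each month, − disbursements):
  Apr: +$1,046.28 → $1,046.28
  May: +$1,046.28 → $2,092.56
  Jun: +$1,046.28 − $5,043.42 → -$1,904.58
  Jul: +$1,046.28 → -$858.30
  Aug: +$1,046.28 → $187.98
  Sep: +$1,046.28 → $1,234.26
  Oct: +$1,046.28 → $2,280.54
  Nov: +$1,046.28 − $2,468.52 → $858.30
  Dec: +$1,046.28 − $5,043.42 → -$3,138.84
  Jan: +$1,046.28 → -$2,092.56
  Feb: +$1,046.28 → -$1,046.28
  Mar: +$1,046.28 → $0.00
Lowest trial balance = -$3,138.84 (Dec)
Initial deposit = cushion − low point = $2,092.56 − (-$3,138.84) = $5,231.40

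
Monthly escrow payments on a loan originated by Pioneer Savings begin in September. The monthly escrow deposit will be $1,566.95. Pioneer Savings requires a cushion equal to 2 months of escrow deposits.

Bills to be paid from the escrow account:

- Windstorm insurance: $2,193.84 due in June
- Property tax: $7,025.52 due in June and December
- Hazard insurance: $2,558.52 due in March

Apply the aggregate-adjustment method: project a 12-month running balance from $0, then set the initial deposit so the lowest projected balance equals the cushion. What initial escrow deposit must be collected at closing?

Cushion = 2 × $1,566.95 = $3,133.90
Trial balance (start $0, +$1,566.95 each month, − disbursements):
  Sep: +$1,566.95 → $1,566.95
  Oct: +$1,566.95 → $3,133.90
  Nov: +$1,566.95 → $4,700.85
  Dec: +$1,566.95 − $7,025.52 → -$757.72
  Jan: +$1,566.95 → $809.23
  Feb: +$1,566.95 → $2,376.18
  Mar: +$1,566.95 − $2,558.52 → $1,384.61
  Apr: +$1,566.95 → $2,951.56
  May: +$1,566.95 → $4,518.51
  Jun: +$1,566.95 − $9,219.36 → -$3,133.90
  Jul: +$1,566.95 → -$1,566.95
  Aug: +$1,566.95 → $0.00
Lowest trial balance = -$3,133.90 (Jun)
Initial deposit = cushion − low point = $3,133.90 − (-$3,133.90) = $6,267.80

$6,267.80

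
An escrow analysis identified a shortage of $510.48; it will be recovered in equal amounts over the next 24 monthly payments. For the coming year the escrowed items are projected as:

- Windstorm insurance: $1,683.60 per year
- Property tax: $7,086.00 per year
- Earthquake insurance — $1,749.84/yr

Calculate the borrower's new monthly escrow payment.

$897.89

Windstorm insurance = $1,683.60/yr
Property tax = $7,086.00/yr
Earthquake insurance = $1,749.84/yr
Combined annual = $1,683.60 + $7,086.00 + $1,749.84 = $10,519.44
Monthly = $10,519.44 ÷ 12 = $876.62
Shortage per month = $510.48 ÷ 24 = $21.27
Adjusted monthly = $876.62 + $21.27 = $897.89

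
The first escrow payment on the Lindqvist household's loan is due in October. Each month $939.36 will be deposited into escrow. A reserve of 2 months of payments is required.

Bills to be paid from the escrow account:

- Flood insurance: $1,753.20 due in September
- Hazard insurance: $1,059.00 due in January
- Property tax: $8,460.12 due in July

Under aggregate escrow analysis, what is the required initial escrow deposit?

$2,004.24

Cushion = 2 × $939.36 = $1,878.72
Trial balance (start $0, +$939.36 each month, − disbursements):
  Oct: +$939.36 → $939.36
  Nov: +$939.36 → $1,878.72
  Dec: +$939.36 → $2,818.08
  Jan: +$939.36 − $1,059.00 → $2,698.44
  Feb: +$939.36 → $3,637.80
  Mar: +$939.36 → $4,577.16
  Apr: +$939.36 → $5,516.52
  May: +$939.36 → $6,455.88
  Jun: +$939.36 → $7,395.24
  Jul: +$939.36 − $8,460.12 → -$125.52
  Aug: +$939.36 → $813.84
  Sep: +$939.36 − $1,753.20 → $0.00
Lowest trial balance = -$125.52 (Jul)
Initial deposit = cushion − low point = $1,878.72 − (-$125.52) = $2,004.24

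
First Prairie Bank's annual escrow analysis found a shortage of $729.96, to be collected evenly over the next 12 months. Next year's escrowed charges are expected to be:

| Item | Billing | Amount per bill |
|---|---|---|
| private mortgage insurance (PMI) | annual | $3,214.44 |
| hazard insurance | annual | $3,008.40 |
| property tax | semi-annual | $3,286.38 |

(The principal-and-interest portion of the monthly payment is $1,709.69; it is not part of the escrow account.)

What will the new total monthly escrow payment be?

Private mortgage insurance (PMI) — $3,214.44 per year
Hazard insurance — $3,008.40 per year
Property tax — $3,286.38 × 2 = $6,572.76 per year
Total annual escrow = $12,795.60
Per month = $12,795.60 / 12 = $1,066.30
Monthly shortage recovery: $729.96 ÷ 12 = $60.83
New monthly escrow = $1,066.30 + $60.83 = $1,127.13

$1,127.13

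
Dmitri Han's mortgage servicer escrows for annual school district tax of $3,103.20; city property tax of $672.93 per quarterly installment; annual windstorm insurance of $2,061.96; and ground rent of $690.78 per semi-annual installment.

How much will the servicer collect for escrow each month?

$769.87

School district tax — $3,103.20
City property tax — $672.93 × 4 = $2,691.72
Windstorm insurance — $2,061.96
Ground rent — $690.78 × 2 = $1,381.56
Annual escrow total = $9,238.44
Monthly = $9,238.44 ÷ 12 = $769.87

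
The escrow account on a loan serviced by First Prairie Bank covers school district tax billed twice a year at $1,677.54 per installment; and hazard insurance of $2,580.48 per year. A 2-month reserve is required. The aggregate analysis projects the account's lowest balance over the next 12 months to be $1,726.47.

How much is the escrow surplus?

$737.21

School district tax = $1,677.54 × 2 = $3,355.08
Hazard insurance = $2,580.48
Yearly total = $5,935.56
Monthly escrow = $5,935.56 ÷ 12 = $494.63
Required reserve = 2 × $494.63 = $989.26
Surplus = $1,726.47 − $989.26 = $737.21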